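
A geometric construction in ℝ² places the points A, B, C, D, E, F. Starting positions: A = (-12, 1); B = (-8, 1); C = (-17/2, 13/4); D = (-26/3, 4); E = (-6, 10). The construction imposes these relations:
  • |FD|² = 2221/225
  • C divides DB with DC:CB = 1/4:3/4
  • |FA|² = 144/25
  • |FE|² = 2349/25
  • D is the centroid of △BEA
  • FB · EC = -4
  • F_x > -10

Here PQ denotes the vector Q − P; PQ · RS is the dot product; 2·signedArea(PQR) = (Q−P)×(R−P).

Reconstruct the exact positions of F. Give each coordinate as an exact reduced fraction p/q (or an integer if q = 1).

F = (-48/5, 1)

1. F_x = -48/5  [line 5/2·x + 27/4·y + 69/4 = 0 ∩ |FA|² = 144/25]
2. F_y = 1  [line 5/2·x + 27/4·y + 69/4 = 0 ∩ |FA|² = 144/25]
   → F = (-48/5, 1)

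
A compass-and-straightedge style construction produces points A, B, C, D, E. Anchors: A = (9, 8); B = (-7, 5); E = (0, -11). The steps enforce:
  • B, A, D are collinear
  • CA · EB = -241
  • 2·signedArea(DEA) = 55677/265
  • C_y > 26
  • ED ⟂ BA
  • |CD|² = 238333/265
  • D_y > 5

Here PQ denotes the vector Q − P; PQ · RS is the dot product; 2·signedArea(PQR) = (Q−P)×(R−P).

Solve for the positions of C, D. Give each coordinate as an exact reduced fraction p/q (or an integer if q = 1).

1. D_x = -831/265  [B, A, D are collinear ∩ ED ⟂ BA]
2. D_y = 1517/265  [B, A, D are collinear ∩ ED ⟂ BA]
   → D = (-831/265, 1517/265)
3. C_x = 18  [line 7·x + -16·y + 306 = 0 ∩ |CD|² = 238333/265]
4. C_y = 27  [line 7·x + -16·y + 306 = 0 ∩ |CD|² = 238333/265]
   → C = (18, 27)

C = (18, 27)
D = (-831/265, 1517/265)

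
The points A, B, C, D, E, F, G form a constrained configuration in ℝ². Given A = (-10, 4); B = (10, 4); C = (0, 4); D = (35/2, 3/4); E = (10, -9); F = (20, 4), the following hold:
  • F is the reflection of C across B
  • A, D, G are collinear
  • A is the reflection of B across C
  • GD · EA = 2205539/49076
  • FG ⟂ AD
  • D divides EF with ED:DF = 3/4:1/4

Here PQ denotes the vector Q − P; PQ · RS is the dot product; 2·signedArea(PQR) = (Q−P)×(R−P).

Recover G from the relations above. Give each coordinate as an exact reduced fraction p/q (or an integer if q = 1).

1. G_x = 240310/12269  [A, D, G are collinear ∩ FG ⟂ AD]
2. G_y = 6176/12269  [A, D, G are collinear ∩ FG ⟂ AD]
   → G = (240310/12269, 6176/12269)

G = (240310/12269, 6176/12269)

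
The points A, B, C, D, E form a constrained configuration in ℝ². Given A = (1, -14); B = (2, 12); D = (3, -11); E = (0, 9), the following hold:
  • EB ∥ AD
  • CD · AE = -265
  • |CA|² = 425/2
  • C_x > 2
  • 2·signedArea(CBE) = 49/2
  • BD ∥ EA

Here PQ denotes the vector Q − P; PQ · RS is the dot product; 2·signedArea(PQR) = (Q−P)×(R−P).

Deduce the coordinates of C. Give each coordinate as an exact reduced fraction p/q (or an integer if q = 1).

C = (5/2, 1/2)

1. C_x = 5/2  [2·signedArea(CBE) = 49/2 ∩ CD · AE = -265]
2. C_y = 1/2  [2·signedArea(CBE) = 49/2 ∩ CD · AE = -265]
   → C = (5/2, 1/2)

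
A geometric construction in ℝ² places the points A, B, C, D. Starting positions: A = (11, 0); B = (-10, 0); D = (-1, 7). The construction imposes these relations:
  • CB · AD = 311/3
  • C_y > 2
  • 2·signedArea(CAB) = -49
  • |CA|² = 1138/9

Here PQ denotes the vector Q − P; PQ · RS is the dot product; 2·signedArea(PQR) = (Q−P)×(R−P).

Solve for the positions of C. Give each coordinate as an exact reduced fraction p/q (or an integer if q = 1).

1. C_x = 0  [2·signedArea(CAB) = -49 ∩ CB · AD = 311/3]
2. C_y = 7/3  [2·signedArea(CAB) = -49 ∩ CB · AD = 311/3]
   → C = (0, 7/3)

C = (0, 7/3)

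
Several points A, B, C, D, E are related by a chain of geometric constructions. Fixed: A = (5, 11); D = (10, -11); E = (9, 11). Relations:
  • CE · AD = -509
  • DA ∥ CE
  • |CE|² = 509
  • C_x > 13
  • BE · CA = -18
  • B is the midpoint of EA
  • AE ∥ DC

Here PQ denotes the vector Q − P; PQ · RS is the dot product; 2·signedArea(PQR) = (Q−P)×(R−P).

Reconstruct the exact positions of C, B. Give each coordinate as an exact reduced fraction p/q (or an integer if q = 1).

B = (7, 11)
C = (14, -11)

1. C_x = 14  [DA ∥ CE ∩ AE ∥ DC]
2. C_y = -11  [DA ∥ CE ∩ AE ∥ DC]
   → C = (14, -11)
3. B_x = 7  [B is the midpoint of EA]
4. B_y = 11  [B is the midpoint of EA]
   → B = (7, 11)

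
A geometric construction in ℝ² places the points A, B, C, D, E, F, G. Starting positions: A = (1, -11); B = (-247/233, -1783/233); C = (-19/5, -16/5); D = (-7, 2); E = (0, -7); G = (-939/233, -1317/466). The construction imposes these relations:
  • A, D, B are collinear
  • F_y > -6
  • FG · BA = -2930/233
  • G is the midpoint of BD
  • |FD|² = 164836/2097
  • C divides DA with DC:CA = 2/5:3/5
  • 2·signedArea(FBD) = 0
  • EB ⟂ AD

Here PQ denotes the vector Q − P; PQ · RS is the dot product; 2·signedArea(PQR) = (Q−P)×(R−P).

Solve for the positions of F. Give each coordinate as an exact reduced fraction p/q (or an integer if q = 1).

1. F_x = -1645/699  [2·signedArea(FBD) = 0 ∩ FG · BA = -2930/233]
2. F_y = -3880/699  [2·signedArea(FBD) = 0 ∩ FG · BA = -2930/233]
   → F = (-1645/699, -3880/699)

F = (-1645/699, -3880/699)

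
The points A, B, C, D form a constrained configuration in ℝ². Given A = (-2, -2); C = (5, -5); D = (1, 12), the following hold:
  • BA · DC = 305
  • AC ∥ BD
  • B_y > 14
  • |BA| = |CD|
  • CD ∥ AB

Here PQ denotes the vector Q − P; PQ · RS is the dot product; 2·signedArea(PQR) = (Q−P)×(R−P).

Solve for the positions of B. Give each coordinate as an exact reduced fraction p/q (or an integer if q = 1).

B = (-6, 15)

1. B_x = -6  [AC ∥ BD ∩ CD ∥ AB]
2. B_y = 15  [AC ∥ BD ∩ CD ∥ AB]
   → B = (-6, 15)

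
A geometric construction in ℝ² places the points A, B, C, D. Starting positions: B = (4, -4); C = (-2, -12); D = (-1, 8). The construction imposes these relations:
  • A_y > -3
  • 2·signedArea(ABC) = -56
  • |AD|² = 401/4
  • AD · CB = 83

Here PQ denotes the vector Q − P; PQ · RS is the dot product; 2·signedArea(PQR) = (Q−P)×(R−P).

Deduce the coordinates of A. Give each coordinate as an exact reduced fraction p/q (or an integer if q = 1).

A = (-3/2, -2)

1. A_x = -3/2  [AD · CB = 83 ∩ 2·signedArea(ABC) = -56]
2. A_y = -2  [AD · CB = 83 ∩ 2·signedArea(ABC) = -56]
   → A = (-3/2, -2)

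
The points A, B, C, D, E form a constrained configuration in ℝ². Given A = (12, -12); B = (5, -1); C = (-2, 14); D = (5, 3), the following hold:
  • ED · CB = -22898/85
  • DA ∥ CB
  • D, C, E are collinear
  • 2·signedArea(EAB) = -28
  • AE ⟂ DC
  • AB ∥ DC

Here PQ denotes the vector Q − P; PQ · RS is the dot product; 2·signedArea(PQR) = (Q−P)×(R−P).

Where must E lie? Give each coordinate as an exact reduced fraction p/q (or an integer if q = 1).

E = (1174/85, -922/85)

1. E_x = 1174/85  [D, C, E are collinear ∩ AE ⟂ DC]
2. E_y = -922/85  [D, C, E are collinear ∩ AE ⟂ DC]
   → E = (1174/85, -922/85)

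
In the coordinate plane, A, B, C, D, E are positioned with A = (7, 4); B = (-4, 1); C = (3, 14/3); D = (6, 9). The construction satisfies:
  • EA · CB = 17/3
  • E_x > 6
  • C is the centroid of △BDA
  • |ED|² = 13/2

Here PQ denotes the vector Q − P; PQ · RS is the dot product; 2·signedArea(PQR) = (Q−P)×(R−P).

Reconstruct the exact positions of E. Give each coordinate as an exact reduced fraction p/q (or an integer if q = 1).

1. E_x = 13/2  [line 7·x + 11/3·y + -208/3 = 0 ∩ |ED|² = 13/2]
2. E_y = 13/2  [line 7·x + 11/3·y + -208/3 = 0 ∩ |ED|² = 13/2]
   → E = (13/2, 13/2)

E = (13/2, 13/2)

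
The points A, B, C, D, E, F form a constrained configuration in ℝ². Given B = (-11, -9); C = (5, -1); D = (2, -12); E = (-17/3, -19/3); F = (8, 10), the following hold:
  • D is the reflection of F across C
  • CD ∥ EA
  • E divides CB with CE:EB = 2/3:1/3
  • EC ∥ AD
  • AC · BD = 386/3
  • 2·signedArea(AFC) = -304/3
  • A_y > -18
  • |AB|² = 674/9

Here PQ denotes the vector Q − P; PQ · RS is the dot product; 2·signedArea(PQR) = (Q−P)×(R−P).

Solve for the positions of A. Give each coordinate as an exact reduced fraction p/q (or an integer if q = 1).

1. A_x = -26/3  [EC ∥ AD ∩ CD ∥ EA]
2. A_y = -52/3  [EC ∥ AD ∩ CD ∥ EA]
   → A = (-26/3, -52/3)

A = (-26/3, -52/3)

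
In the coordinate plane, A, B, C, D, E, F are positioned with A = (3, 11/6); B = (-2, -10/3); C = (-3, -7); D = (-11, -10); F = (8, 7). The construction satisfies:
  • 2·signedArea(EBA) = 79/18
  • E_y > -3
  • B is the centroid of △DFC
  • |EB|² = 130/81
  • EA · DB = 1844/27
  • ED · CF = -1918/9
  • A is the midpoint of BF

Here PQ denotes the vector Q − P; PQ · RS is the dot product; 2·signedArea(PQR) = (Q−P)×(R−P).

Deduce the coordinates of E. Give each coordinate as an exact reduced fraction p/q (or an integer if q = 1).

E = (-5/3, -19/9)

1. E_x = -5/3  [EA · DB = 1844/27 ∩ ED · CF = -1918/9]
2. E_y = -19/9  [EA · DB = 1844/27 ∩ ED · CF = -1918/9]
   → E = (-5/3, -19/9)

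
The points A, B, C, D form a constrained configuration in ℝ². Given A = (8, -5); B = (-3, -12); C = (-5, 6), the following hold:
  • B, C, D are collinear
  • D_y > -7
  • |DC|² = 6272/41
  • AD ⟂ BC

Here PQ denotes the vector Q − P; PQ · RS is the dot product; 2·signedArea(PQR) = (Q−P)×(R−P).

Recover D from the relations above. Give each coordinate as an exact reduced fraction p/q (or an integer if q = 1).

D = (-149/41, -258/41)

1. D_x = -149/41  [B, C, D are collinear ∩ AD ⟂ BC]
2. D_y = -258/41  [B, C, D are collinear ∩ AD ⟂ BC]
   → D = (-149/41, -258/41)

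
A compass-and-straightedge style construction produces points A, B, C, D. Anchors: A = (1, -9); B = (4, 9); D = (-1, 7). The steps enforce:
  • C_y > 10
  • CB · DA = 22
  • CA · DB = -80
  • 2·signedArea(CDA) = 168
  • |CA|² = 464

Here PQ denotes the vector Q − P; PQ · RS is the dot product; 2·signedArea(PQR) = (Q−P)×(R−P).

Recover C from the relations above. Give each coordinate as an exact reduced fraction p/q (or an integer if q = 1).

1. C_x = 9  [CB · DA = 22 ∩ CA · DB = -80]
2. C_y = 11  [CB · DA = 22 ∩ CA · DB = -80]
   → C = (9, 11)

C = (9, 11)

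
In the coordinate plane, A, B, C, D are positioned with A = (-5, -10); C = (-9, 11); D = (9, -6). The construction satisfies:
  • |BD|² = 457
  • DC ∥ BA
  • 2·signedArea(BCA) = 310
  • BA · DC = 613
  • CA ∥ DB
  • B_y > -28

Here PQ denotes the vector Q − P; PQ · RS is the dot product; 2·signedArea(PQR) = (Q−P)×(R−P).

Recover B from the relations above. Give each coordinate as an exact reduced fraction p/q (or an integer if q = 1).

B = (13, -27)

1. B_x = 13  [DC ∥ BA ∩ CA ∥ DB]
2. B_y = -27  [DC ∥ BA ∩ CA ∥ DB]
   → B = (13, -27)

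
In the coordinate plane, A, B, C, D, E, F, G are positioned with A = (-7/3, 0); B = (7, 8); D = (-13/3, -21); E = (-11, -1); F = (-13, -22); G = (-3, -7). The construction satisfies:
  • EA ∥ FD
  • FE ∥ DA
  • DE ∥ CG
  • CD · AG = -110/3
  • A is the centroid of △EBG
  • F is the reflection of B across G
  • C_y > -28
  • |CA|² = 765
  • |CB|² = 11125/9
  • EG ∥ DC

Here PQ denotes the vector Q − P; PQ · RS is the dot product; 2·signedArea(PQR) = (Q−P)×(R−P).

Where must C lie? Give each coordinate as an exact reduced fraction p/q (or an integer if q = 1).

C = (11/3, -27)

1. C_x = 11/3  [DE ∥ CG ∩ EG ∥ DC]
2. C_y = -27  [DE ∥ CG ∩ EG ∥ DC]
   → C = (11/3, -27)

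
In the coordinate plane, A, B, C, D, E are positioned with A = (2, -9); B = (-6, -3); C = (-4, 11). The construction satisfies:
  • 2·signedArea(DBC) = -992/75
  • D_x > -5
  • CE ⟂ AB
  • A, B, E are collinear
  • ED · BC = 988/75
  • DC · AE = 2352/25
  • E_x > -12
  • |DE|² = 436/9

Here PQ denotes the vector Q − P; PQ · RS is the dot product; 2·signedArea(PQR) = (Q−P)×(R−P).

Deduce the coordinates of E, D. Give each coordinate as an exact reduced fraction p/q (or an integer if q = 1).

1. E_x = -286/25  [A, B, E are collinear ∩ CE ⟂ AB]
2. E_y = 27/25  [A, B, E are collinear ∩ CE ⟂ AB]
   → E = (-286/25, 27/25)
3. D_x = -112/25  [2·signedArea(DBC) = -992/75 ∩ DC · AE = 2352/25]
4. D_y = 77/75  [2·signedArea(DBC) = -992/75 ∩ DC · AE = 2352/25]
   → D = (-112/25, 77/75)

D = (-112/25, 77/75)
E = (-286/25, 27/25)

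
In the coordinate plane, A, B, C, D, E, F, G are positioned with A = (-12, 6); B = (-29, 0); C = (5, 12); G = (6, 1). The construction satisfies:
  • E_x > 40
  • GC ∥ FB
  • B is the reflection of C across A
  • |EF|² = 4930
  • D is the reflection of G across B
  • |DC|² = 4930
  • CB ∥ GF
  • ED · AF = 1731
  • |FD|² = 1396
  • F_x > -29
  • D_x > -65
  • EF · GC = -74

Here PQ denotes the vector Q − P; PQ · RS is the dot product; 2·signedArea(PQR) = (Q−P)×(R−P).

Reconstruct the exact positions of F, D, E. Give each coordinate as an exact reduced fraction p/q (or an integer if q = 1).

1. F_x = -28  [GC ∥ FB ∩ CB ∥ GF]
2. F_y = -11  [GC ∥ FB ∩ CB ∥ GF]
   → F = (-28, -11)
3. D_x = -64  [D is the reflection of G across B]
4. D_y = -1  [D is the reflection of G across B]
   → D = (-64, -1)
5. E_x = 41  [EF · GC = -74 ∩ ED · AF = 1731]
6. E_y = 2  [EF · GC = -74 ∩ ED · AF = 1731]
   → E = (41, 2)

D = (-64, -1)
E = (41, 2)
F = (-28, -11)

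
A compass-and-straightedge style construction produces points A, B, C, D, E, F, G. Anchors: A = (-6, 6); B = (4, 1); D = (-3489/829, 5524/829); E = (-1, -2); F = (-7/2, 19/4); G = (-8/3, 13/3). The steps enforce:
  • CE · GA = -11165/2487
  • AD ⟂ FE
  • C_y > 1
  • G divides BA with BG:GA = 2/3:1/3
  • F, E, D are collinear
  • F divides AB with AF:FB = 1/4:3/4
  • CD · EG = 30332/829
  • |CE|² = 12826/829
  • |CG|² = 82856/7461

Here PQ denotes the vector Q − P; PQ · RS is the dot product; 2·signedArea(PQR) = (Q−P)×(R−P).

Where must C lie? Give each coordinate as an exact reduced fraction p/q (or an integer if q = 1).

1. C_x = -334/829  [CE · GA = -11165/2487 ∩ CD · EG = 30332/829]
2. C_y = 1565/829  [CE · GA = -11165/2487 ∩ CD · EG = 30332/829]
   → C = (-334/829, 1565/829)

C = (-334/829, 1565/829)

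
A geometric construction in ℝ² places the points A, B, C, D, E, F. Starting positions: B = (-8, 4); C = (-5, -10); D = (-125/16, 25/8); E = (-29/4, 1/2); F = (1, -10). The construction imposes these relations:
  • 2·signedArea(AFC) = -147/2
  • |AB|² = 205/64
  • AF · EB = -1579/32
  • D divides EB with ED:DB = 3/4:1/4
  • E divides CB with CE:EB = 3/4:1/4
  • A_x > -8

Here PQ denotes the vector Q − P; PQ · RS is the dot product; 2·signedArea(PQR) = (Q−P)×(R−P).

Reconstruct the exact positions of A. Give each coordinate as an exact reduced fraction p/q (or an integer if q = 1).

A = (-61/8, 9/4)

1. A_x = -61/8  [2·signedArea(AFC) = -147/2 ∩ AF · EB = -1579/32]
2. A_y = 9/4  [2·signedArea(AFC) = -147/2 ∩ AF · EB = -1579/32]
   → A = (-61/8, 9/4)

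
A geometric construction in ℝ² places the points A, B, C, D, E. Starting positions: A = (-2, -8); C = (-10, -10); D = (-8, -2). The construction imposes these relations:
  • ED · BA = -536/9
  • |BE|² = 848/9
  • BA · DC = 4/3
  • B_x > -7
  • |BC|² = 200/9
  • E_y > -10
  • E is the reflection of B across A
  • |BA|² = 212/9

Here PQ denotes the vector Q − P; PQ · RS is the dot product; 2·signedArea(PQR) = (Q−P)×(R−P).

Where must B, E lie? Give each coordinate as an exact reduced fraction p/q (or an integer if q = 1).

1. B_x = -20/3  [line 2·x + 8·y + 200/3 = 0 ∩ |BC|² = 200/9]
2. B_y = -20/3  [line 2·x + 8·y + 200/3 = 0 ∩ |BC|² = 200/9]
   → B = (-20/3, -20/3)
3. E_x = 8/3  [E is the reflection of B across A]
4. E_y = -28/3  [E is the reflection of B across A]
   → E = (8/3, -28/3)

B = (-20/3, -20/3)
E = (8/3, -28/3)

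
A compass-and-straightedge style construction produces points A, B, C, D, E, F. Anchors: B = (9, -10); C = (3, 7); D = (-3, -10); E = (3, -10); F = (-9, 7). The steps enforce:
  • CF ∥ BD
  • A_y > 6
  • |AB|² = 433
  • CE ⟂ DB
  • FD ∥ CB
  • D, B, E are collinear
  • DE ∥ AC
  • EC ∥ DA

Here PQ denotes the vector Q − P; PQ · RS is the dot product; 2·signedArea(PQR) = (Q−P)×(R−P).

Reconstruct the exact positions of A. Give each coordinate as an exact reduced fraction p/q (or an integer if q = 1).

A = (-3, 7)

1. A_x = -3  [DE ∥ AC ∩ EC ∥ DA]
2. A_y = 7  [DE ∥ AC ∩ EC ∥ DA]
   → A = (-3, 7)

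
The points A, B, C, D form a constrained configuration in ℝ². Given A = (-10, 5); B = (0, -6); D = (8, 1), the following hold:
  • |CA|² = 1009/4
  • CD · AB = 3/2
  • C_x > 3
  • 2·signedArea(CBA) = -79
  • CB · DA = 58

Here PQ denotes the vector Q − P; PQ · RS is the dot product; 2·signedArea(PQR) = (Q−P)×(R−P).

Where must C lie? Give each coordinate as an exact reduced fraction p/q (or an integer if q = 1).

C = (4, -5/2)

1. C_x = 4  [CD · AB = 3/2 ∩ CB · DA = 58]
2. C_y = -5/2  [CD · AB = 3/2 ∩ CB · DA = 58]
   → C = (4, -5/2)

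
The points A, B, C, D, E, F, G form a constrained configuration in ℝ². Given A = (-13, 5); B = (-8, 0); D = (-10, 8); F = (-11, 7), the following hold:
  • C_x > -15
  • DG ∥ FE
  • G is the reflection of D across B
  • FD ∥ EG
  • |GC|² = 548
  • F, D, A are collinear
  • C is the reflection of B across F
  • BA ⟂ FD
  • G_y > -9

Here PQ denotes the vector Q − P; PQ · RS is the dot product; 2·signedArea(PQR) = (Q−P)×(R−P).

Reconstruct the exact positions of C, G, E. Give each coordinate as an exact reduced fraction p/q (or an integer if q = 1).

C = (-14, 14)
E = (-7, -9)
G = (-6, -8)

1. C_x = -14  [C is the reflection of B across F]
2. C_y = 14  [C is the reflection of B across F]
   → C = (-14, 14)
3. G_x = -6  [G is the reflection of D across B]
4. G_y = -8  [G is the reflection of D across B]
   → G = (-6, -8)
5. E_x = -7  [FD ∥ EG ∩ DG ∥ FE]
6. E_y = -9  [FD ∥ EG ∩ DG ∥ FE]
   → E = (-7, -9)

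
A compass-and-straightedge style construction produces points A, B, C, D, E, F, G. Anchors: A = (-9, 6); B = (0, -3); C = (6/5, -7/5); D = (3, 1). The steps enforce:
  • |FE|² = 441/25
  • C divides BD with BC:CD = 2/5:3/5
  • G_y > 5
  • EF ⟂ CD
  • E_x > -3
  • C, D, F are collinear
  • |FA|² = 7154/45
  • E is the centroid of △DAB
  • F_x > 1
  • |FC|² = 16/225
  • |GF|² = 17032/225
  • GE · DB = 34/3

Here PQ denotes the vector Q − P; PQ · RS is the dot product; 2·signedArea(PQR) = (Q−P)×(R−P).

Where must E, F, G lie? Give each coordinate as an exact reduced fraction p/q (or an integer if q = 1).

E = (-2, 4/3)
F = (34/25, -89/75)
G = (-4, 17/3)

1. E_x = -2  [E is the centroid of △DAB]
2. E_y = 4/3  [E is the centroid of △DAB]
   → E = (-2, 4/3)
3. F_x = 34/25  [C, D, F are collinear ∩ EF ⟂ CD]
4. F_y = -89/75  [C, D, F are collinear ∩ EF ⟂ CD]
   → F = (34/25, -89/75)
5. G_x = -4  [line 3·x + 4·y + -32/3 = 0 ∩ |GF|² = 17032/225]
6. G_y = 17/3  [line 3·x + 4·y + -32/3 = 0 ∩ |GF|² = 17032/225]
   → G = (-4, 17/3)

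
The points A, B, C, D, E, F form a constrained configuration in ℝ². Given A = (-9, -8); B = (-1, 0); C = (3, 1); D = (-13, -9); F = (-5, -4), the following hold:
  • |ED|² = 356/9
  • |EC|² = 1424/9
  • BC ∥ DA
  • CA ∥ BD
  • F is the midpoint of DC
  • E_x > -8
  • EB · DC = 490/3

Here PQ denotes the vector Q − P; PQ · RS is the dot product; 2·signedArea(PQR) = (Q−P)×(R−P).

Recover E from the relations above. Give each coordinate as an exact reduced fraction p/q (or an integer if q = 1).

E = (-23/3, -17/3)

1. E_x = -23/3  [line -16·x + -10·y + -538/3 = 0 ∩ |ED|² = 356/9]
2. E_y = -17/3  [line -16·x + -10·y + -538/3 = 0 ∩ |ED|² = 356/9]
   → E = (-23/3, -17/3)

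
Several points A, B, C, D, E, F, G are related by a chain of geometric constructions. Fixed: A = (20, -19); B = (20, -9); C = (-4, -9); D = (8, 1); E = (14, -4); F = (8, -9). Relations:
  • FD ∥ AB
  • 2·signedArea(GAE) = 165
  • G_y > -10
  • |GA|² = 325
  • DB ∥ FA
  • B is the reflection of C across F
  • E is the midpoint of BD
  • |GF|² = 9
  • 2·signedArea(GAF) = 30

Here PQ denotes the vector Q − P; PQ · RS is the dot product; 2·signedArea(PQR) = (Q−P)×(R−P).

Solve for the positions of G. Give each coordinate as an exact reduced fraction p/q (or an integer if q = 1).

G = (5, -9)

1. G_x = 5  [2·signedArea(GAE) = 165 ∩ 2·signedArea(GAF) = 30]
2. G_y = -9  [2·signedArea(GAE) = 165 ∩ 2·signedArea(GAF) = 30]
   → G = (5, -9)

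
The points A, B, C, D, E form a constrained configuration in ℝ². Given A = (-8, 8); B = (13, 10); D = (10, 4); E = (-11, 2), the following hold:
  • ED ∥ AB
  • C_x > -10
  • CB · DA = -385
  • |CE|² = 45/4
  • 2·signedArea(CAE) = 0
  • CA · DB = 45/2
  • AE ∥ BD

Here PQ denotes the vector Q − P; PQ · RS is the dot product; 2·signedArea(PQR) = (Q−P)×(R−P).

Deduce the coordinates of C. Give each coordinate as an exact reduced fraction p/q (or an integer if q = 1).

1. C_x = -19/2  [2·signedArea(CAE) = 0 ∩ CA · DB = 45/2]
2. C_y = 5  [2·signedArea(CAE) = 0 ∩ CA · DB = 45/2]
   → C = (-19/2, 5)

C = (-19/2, 5)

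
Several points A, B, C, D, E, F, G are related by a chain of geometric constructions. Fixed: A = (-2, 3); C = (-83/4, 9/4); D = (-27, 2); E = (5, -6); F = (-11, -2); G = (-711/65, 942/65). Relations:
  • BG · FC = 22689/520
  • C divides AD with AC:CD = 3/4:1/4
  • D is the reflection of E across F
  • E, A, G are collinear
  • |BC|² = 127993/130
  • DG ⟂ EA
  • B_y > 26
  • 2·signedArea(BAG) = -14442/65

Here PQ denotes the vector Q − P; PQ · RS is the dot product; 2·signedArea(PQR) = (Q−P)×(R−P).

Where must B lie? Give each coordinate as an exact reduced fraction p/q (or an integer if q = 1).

1. B_x = -293/260  [BG · FC = 22689/520 ∩ 2·signedArea(BAG) = -14442/65]
2. B_y = 6951/260  [BG · FC = 22689/520 ∩ 2·signedArea(BAG) = -14442/65]
   → B = (-293/260, 6951/260)

B = (-293/260, 6951/260)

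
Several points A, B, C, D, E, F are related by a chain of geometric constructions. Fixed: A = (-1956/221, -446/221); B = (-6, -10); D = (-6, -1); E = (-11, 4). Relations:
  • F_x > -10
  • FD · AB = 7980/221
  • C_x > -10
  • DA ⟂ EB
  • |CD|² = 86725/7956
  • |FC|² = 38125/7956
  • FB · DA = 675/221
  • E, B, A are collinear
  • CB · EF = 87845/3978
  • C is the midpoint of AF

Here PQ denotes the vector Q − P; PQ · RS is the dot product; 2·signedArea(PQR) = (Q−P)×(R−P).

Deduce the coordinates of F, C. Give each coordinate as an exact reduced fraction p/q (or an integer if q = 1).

1. F_x = -28/3  [FD · AB = 7980/221 ∩ FB · DA = 675/221]
2. F_y = 7/3  [FD · AB = 7980/221 ∩ FB · DA = 675/221]
   → F = (-28/3, 7/3)
3. C_x = -6028/663  [C is the midpoint of AF]
4. C_y = 209/1326  [C is the midpoint of AF]
   → C = (-6028/663, 209/1326)

C = (-6028/663, 209/1326)
F = (-28/3, 7/3)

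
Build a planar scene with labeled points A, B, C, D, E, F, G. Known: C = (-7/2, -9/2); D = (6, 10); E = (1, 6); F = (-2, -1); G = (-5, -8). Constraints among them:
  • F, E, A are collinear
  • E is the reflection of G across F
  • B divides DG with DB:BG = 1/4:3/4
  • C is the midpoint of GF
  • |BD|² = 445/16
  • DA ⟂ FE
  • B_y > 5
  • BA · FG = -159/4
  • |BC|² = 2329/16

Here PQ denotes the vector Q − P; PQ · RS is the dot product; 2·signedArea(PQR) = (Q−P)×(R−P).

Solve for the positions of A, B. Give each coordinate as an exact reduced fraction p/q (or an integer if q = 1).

1. A_x = 187/58  [F, E, A are collinear ∩ DA ⟂ FE]
2. A_y = 649/58  [F, E, A are collinear ∩ DA ⟂ FE]
   → A = (187/58, 649/58)
3. B_x = 13/4  [B divides DG with DB:BG = 1/4:3/4]
4. B_y = 11/2  [B divides DG with DB:BG = 1/4:3/4]
   → B = (13/4, 11/2)

A = (187/58, 649/58)
B = (13/4, 11/2)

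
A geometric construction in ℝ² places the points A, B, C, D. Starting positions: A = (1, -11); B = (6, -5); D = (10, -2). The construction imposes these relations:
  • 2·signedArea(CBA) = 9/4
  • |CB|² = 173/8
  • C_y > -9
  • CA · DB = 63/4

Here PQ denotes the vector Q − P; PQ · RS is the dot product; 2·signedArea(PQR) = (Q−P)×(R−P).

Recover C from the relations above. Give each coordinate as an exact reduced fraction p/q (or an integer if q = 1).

C = (13/4, -35/4)

1. C_x = 13/4  [2·signedArea(CBA) = 9/4 ∩ CA · DB = 63/4]
2. C_y = -35/4  [2·signedArea(CBA) = 9/4 ∩ CA · DB = 63/4]
   → C = (13/4, -35/4)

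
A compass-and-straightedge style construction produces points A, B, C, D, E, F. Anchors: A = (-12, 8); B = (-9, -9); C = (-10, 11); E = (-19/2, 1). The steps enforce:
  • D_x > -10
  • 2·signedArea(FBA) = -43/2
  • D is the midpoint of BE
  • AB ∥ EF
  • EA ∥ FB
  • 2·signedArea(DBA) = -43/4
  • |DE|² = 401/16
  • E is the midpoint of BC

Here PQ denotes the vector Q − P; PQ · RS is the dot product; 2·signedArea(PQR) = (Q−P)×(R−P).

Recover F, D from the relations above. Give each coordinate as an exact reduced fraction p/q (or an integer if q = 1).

D = (-37/4, -4)
F = (-13/2, -16)

1. F_x = -13/2  [EA ∥ FB ∩ AB ∥ EF]
2. F_y = -16  [EA ∥ FB ∩ AB ∥ EF]
   → F = (-13/2, -16)
3. D_x = -37/4  [D is the midpoint of BE]
4. D_y = -4  [D is the midpoint of BE]
   → D = (-37/4, -4)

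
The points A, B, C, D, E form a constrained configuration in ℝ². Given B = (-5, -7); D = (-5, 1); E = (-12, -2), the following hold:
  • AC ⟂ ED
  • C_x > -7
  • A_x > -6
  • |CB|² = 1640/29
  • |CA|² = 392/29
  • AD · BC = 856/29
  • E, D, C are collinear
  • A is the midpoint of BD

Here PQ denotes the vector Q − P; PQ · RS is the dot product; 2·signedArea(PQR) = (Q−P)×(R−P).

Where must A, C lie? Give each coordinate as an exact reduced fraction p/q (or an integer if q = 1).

1. A_x = -5  [A is the midpoint of BD]
2. A_y = -3  [A is the midpoint of BD]
   → A = (-5, -3)
3. C_x = -187/29  [E, D, C are collinear ∩ AC ⟂ ED]
4. C_y = 11/29  [E, D, C are collinear ∩ AC ⟂ ED]
   → C = (-187/29, 11/29)

A = (-5, -3)
C = (-187/29, 11/29)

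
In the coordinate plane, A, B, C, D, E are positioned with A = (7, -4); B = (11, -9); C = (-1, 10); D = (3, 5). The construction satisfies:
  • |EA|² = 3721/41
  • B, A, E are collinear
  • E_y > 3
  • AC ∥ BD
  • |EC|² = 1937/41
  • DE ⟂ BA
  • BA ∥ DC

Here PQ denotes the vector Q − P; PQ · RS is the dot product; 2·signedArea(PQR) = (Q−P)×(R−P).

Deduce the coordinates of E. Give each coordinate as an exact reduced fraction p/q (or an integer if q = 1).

E = (43/41, 141/41)

1. E_x = 43/41  [B, A, E are collinear ∩ DE ⟂ BA]
2. E_y = 141/41  [B, A, E are collinear ∩ DE ⟂ BA]
   → E = (43/41, 141/41)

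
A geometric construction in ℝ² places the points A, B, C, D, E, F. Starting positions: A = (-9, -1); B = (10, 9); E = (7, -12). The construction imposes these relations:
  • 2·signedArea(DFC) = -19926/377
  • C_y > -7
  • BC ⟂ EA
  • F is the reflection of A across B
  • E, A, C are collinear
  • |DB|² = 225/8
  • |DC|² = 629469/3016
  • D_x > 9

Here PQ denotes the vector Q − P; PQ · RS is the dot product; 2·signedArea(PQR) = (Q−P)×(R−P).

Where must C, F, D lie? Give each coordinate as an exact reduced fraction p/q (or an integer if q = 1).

1. C_x = -289/377  [E, A, C are collinear ∩ BC ⟂ EA]
2. C_y = -2511/377  [E, A, C are collinear ∩ BC ⟂ EA]
   → C = (-289/377, -2511/377)
3. F_x = 29  [F is the reflection of A across B]
4. F_y = 19  [F is the reflection of A across B]
   → F = (29, 19)
5. D_x = 37/4  [line 9674/377·x + -11222/377·y + -47402/377 = 0 ∩ |DC|² = 629469/3016]
6. D_y = 15/4  [line 9674/377·x + -11222/377·y + -47402/377 = 0 ∩ |DC|² = 629469/3016]
   → D = (37/4, 15/4)

C = (-289/377, -2511/377)
D = (37/4, 15/4)
F = (29, 19)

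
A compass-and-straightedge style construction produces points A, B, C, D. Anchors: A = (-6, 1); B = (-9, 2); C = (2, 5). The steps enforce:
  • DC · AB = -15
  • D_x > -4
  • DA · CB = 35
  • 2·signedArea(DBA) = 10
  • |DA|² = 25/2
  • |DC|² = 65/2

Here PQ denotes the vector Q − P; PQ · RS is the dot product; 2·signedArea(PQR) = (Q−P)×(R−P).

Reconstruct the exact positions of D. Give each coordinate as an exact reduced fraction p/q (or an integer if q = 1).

1. D_x = -7/2  [DC · AB = -15 ∩ DA · CB = 35]
2. D_y = 7/2  [DC · AB = -15 ∩ DA · CB = 35]
   → D = (-7/2, 7/2)

D = (-7/2, 7/2)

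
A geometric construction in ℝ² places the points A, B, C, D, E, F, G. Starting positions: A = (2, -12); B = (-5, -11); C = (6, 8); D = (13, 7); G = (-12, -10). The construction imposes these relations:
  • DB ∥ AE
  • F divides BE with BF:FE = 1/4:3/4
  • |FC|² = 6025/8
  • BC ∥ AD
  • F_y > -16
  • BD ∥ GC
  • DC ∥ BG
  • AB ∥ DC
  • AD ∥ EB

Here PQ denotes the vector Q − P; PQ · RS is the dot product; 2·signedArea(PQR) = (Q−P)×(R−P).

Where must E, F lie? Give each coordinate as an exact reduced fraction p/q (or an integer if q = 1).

E = (-16, -30)
F = (-31/4, -63/4)

1. E_x = -16  [AD ∥ EB ∩ DB ∥ AE]
2. E_y = -30  [AD ∥ EB ∩ DB ∥ AE]
   → E = (-16, -30)
3. F_x = -31/4  [F divides BE with BF:FE = 1/4:3/4]
4. F_y = -63/4  [F divides BE with BF:FE = 1/4:3/4]
   → F = (-31/4, -63/4)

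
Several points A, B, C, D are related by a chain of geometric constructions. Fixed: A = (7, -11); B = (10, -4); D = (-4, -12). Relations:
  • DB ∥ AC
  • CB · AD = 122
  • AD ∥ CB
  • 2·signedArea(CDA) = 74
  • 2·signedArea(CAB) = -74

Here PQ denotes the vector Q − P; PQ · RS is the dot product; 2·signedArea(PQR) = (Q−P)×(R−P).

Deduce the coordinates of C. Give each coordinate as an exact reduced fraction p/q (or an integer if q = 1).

C = (21, -3)

1. C_x = 21  [AD ∥ CB ∩ DB ∥ AC]
2. C_y = -3  [AD ∥ CB ∩ DB ∥ AC]
   → C = (21, -3)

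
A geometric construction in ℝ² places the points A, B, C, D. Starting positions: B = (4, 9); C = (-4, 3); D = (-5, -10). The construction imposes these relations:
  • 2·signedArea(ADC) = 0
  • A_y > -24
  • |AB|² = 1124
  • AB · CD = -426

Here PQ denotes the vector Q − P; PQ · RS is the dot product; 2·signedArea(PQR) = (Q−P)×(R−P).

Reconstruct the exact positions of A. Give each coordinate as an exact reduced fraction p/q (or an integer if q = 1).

1. A_x = -6  [2·signedArea(ADC) = 0 ∩ AB · CD = -426]
2. A_y = -23  [2·signedArea(ADC) = 0 ∩ AB · CD = -426]
   → A = (-6, -23)

A = (-6, -23)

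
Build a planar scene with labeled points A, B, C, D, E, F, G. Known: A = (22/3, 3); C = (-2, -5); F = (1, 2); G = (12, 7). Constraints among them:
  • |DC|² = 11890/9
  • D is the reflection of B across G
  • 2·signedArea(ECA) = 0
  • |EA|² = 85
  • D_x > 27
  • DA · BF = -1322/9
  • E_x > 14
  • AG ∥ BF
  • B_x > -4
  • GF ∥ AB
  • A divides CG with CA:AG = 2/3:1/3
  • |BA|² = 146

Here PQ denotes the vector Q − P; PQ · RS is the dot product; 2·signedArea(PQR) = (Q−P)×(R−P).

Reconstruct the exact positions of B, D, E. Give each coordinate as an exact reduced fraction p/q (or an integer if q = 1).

B = (-11/3, -2)
D = (83/3, 16)
E = (43/3, 9)

1. B_x = -11/3  [AG ∥ BF ∩ GF ∥ AB]
2. B_y = -2  [AG ∥ BF ∩ GF ∥ AB]
   → B = (-11/3, -2)
3. D_x = 83/3  [D is the reflection of B across G]
4. D_y = 16  [D is the reflection of B across G]
   → D = (83/3, 16)
5. E_x = 43/3  [line -8·x + 28/3·y + 92/3 = 0 ∩ |EA|² = 85]
6. E_y = 9  [line -8·x + 28/3·y + 92/3 = 0 ∩ |EA|² = 85]
   → E = (43/3, 9)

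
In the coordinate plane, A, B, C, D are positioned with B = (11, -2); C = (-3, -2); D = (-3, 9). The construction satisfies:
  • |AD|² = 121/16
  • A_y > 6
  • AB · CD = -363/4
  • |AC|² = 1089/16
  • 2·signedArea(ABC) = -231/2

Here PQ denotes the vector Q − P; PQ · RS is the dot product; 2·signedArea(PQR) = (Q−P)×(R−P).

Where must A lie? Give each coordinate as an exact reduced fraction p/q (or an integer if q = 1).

1. A_y = 25/4  [2·signedArea(ABC) = -231/2]
2. A_x = -3  [|AC|² = 1089/16]
   → A = (-3, 25/4)

A = (-3, 25/4)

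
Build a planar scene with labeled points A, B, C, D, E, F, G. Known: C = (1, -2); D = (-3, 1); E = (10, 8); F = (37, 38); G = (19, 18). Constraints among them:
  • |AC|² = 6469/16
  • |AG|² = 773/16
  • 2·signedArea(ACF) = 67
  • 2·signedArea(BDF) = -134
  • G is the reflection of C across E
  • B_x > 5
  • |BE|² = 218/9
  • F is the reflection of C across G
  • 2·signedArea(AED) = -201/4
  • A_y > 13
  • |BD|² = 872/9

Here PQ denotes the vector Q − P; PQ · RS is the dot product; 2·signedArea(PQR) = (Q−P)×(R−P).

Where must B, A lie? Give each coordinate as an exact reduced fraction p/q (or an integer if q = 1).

A = (27/2, 55/4)
B = (17/3, 17/3)

1. B_x = 17/3  [line -37·x + 40·y + -17 = 0 ∩ |BD|² = 872/9]
2. B_y = 17/3  [line -37·x + 40·y + -17 = 0 ∩ |BD|² = 872/9]
   → B = (17/3, 17/3)
3. A_x = 27/2  [2·signedArea(ACF) = 67 ∩ 2·signedArea(AED) = -201/4]
4. A_y = 55/4  [2·signedArea(ACF) = 67 ∩ 2·signedArea(AED) = -201/4]
   → A = (27/2, 55/4)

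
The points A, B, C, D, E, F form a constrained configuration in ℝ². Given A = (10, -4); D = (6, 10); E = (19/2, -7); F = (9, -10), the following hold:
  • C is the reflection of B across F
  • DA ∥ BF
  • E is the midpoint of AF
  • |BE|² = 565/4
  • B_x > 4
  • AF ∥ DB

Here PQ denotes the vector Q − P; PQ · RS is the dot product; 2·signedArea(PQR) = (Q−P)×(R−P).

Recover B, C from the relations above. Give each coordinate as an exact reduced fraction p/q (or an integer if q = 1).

1. B_x = 5  [DA ∥ BF ∩ AF ∥ DB]
2. B_y = 4  [DA ∥ BF ∩ AF ∥ DB]
   → B = (5, 4)
3. C_x = 13  [C is the reflection of B across F]
4. C_y = -24  [C is the reflection of B across F]
   → C = (13, -24)

B = (5, 4)
C = (13, -24)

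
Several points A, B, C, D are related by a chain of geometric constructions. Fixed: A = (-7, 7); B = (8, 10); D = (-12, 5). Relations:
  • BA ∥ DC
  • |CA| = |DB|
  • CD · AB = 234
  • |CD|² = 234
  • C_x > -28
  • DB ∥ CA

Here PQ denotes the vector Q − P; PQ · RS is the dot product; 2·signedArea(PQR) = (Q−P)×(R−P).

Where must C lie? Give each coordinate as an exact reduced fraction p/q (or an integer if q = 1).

1. C_x = -27  [DB ∥ CA ∩ BA ∥ DC]
2. C_y = 2  [DB ∥ CA ∩ BA ∥ DC]
   → C = (-27, 2)

C = (-27, 2)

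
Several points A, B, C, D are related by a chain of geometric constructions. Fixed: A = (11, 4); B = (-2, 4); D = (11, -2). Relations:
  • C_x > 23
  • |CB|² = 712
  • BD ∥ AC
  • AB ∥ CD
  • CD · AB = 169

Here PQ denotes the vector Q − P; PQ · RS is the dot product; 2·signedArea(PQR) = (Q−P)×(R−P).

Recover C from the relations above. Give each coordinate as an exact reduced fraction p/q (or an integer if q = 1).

C = (24, -2)

1. C_x = 24  [AB ∥ CD ∩ BD ∥ AC]
2. C_y = -2  [AB ∥ CD ∩ BD ∥ AC]
   → C = (24, -2)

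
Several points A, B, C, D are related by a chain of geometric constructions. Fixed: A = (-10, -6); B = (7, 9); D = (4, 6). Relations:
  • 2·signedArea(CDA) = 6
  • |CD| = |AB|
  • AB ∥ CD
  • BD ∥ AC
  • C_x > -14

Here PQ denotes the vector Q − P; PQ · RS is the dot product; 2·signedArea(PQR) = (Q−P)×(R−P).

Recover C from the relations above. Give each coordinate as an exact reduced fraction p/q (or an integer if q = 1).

1. C_x = -13  [AB ∥ CD ∩ BD ∥ AC]
2. C_y = -9  [AB ∥ CD ∩ BD ∥ AC]
   → C = (-13, -9)

C = (-13, -9)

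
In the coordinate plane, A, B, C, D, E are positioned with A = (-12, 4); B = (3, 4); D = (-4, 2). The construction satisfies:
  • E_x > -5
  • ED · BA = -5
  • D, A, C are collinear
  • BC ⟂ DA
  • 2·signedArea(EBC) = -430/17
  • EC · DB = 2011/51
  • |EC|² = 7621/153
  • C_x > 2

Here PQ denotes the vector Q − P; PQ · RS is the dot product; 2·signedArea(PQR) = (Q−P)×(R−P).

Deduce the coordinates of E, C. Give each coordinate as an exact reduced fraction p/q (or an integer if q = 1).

1. E_x = -13/3  [ED · BA = -5]
2. C_x = 36/17  [D, A, C are collinear ∩ BC ⟂ DA]
3. C_y = 8/17  [D, A, C are collinear ∩ BC ⟂ DA]
   → C = (36/17, 8/17)
4. E_x = -13/3  [2·signedArea(EBC) = -430/17 ∩ EC · DB = 2011/51]
5. E_y = 10/3  [2·signedArea(EBC) = -430/17 ∩ EC · DB = 2011/51]
   → E = (-13/3, 10/3)

C = (36/17, 8/17)
E = (-13/3, 10/3)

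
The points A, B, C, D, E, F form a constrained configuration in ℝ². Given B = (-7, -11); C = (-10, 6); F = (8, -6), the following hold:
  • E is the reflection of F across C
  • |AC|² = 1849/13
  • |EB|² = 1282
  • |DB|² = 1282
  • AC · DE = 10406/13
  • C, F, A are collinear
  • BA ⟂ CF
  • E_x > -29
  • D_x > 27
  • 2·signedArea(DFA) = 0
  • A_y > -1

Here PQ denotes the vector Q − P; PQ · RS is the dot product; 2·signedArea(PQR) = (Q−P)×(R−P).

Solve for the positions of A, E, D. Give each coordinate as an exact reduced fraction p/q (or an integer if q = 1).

A = (-1/13, -8/13)
D = (362/13, -250/13)
E = (-28, 18)

1. A_x = -1/13  [C, F, A are collinear ∩ BA ⟂ CF]
2. A_y = -8/13  [C, F, A are collinear ∩ BA ⟂ CF]
   → A = (-1/13, -8/13)
3. E_x = -28  [E is the reflection of F across C]
4. E_y = 18  [E is the reflection of F across C]
   → E = (-28, 18)
5. D_x = 362/13  [2·signedArea(DFA) = 0 ∩ AC · DE = 10406/13]
6. D_y = -250/13  [2·signedArea(DFA) = 0 ∩ AC · DE = 10406/13]
   → D = (362/13, -250/13)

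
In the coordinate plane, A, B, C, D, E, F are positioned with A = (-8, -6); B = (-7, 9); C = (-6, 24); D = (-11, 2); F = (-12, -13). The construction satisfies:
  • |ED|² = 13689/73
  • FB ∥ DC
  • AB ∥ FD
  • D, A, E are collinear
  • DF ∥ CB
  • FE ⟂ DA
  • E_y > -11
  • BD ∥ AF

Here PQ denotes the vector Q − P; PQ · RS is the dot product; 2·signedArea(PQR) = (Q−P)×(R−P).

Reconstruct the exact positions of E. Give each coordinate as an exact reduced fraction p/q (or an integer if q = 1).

E = (-452/73, -790/73)

1. E_x = -452/73  [D, A, E are collinear ∩ FE ⟂ DA]
2. E_y = -790/73  [D, A, E are collinear ∩ FE ⟂ DA]
   → E = (-452/73, -790/73)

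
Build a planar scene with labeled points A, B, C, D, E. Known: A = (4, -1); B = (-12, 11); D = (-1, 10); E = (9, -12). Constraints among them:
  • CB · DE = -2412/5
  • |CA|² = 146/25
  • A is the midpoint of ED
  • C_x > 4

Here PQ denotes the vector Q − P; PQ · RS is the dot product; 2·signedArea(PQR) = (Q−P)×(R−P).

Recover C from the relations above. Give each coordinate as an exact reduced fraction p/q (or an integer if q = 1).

C = (5, -16/5)

1. C_x = 5  [line -10·x + 22·y + 602/5 = 0 ∩ |CA|² = 146/25]
2. C_y = -16/5  [line -10·x + 22·y + 602/5 = 0 ∩ |CA|² = 146/25]
   → C = (5, -16/5)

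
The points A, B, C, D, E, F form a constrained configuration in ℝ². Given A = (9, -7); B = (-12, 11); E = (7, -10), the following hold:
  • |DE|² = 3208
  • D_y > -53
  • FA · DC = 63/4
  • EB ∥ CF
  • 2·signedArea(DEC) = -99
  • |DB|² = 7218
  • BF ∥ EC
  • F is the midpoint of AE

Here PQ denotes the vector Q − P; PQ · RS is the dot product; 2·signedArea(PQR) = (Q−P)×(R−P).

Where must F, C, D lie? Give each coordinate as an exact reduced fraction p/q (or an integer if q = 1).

C = (27, -59/2)
D = (45, -52)
F = (8, -17/2)

1. F_x = 8  [F is the midpoint of AE]
2. F_y = -17/2  [F is the midpoint of AE]
   → F = (8, -17/2)
3. C_x = 27  [EB ∥ CF ∩ BF ∥ EC]
4. C_y = -59/2  [EB ∥ CF ∩ BF ∥ EC]
   → C = (27, -59/2)
5. D_x = 45  [2·signedArea(DEC) = -99 ∩ FA · DC = 63/4]
6. D_y = -52  [2·signedArea(DEC) = -99 ∩ FA · DC = 63/4]
   → D = (45, -52)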